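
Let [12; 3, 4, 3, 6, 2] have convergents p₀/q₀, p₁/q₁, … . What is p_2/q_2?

Using pₖ = aₖpₖ₋₁ + pₖ₋₂, qₖ = aₖqₖ₋₁ + qₖ₋₂ (with p₋₁=1, p₋₂=0, q₋₁=0, q₋₂=1):
  k=0: a=12, p=12, q=1
  k=1: a=3, p=37, q=3
  k=2: a=4, p=160, q=13

160/13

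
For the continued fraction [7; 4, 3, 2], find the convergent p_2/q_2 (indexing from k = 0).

94/13

Using pₖ = aₖpₖ₋₁ + pₖ₋₂, qₖ = aₖqₖ₋₁ + qₖ₋₂ (with p₋₁=1, p₋₂=0, q₋₁=0, q₋₂=1):
  k=0: a=7, p=7, q=1
  k=1: a=4, p=29, q=4
  k=2: a=3, p=94, q=13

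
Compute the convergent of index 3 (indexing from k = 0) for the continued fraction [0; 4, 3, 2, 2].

Using pₖ = aₖpₖ₋₁ + pₖ₋₂, qₖ = aₖqₖ₋₁ + qₖ₋₂ (with p₋₁=1, p₋₂=0, q₋₁=0, q₋₂=1):
  k=0: a=0, p=0, q=1
  k=1: a=4, p=1, q=4
  k=2: a=3, p=3, q=13
  k=3: a=2, p=7, q=30

7/30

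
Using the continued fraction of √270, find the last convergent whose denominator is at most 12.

√270 = [16; 2, 3, 6, 3, 2, 32, …] (period length 6).
Convergents:
  p_0/q_0 = 16/1
  p_1/q_1 = 33/2
  p_2/q_2 = 115/7
  p_3/q_3 = 723/44
q_2 = 7 ≤ 12 < 44 = q_3, so the answer is 115/7.

115/7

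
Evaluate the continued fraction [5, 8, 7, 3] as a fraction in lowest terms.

Using pₖ = aₖpₖ₋₁ + pₖ₋₂ and qₖ = aₖqₖ₋₁ + qₖ₋₂:
  k=0: a=5, p=5, q=1
  k=1: a=8, p=41, q=8
  k=2: a=7, p=292, q=57
  k=3: a=3, p=917, q=179

917/179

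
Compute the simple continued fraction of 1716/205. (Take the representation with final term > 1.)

1716 = 8×205 + 76
205 = 2×76 + 53
76 = 1×53 + 23
53 = 2×23 + 7
23 = 3×7 + 2
7 = 3×2 + 1
2 = 2×1 + 0  (stop)
So 1716/205 = [8; 2, 1, 2, 3, 3, 2].

[8; 2, 1, 2, 3, 3, 2]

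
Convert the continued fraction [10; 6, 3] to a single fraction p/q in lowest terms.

Using pₖ = aₖpₖ₋₁ + pₖ₋₂ and qₖ = aₖqₖ₋₁ + qₖ₋₂:
  k=0: a=10, p=10, q=1
  k=1: a=6, p=61, q=6
  k=2: a=3, p=193, q=19

193/19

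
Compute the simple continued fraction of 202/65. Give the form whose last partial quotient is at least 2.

[3; 9, 3, 2]

202 = 3·65 + 7
65 = 9·7 + 2
7 = 3·2 + 1
2 = 2·1 + 0  (stop)
So 202/65 = [3; 9, 3, 2].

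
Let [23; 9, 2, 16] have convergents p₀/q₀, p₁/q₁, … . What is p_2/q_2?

439/19

Using pₖ = aₖpₖ₋₁ + pₖ₋₂, qₖ = aₖqₖ₋₁ + qₖ₋₂ (with p₋₁=1, p₋₂=0, q₋₁=0, q₋₂=1):
  k=0: a=23, p=23, q=1
  k=1: a=9, p=208, q=9
  k=2: a=2, p=439, q=19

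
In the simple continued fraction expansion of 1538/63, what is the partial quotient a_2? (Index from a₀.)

2

1538 = 24·63 + 26   →  a_0 = 24
63 = 2·26 + 11   →  a_1 = 2
26 = 2·11 + 4   →  a_2 = 2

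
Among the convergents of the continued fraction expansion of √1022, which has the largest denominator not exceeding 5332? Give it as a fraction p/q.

√1022 = [31; 1, 30, 1, 62, …] (period length 4).
Convergents:
  p_0/q_0 = 31/1
  p_1/q_1 = 32/1
  p_2/q_2 = 991/31
  p_3/q_3 = 1023/32
  p_4/q_4 = 64417/2015
  p_5/q_5 = 65440/2047
  p_6/q_6 = 2027617/63425
q_5 = 2047 ≤ 5332 < 63425 = q_6, so the answer is 65440/2047.

65440/2047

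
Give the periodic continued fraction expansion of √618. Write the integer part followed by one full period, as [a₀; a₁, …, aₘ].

[24; 1, 6, 8, 6, 1, 48]

a₀ = ⌊√618⌋ = 24.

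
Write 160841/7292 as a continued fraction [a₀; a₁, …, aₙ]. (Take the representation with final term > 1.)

160841 = 22·7292 + 417
7292 = 17·417 + 203
417 = 2·203 + 11
203 = 18·11 + 5
11 = 2·5 + 1
5 = 5·1 + 0  (stop)
So 160841/7292 = [22; 17, 2, 18, 2, 5].

[22; 17, 2, 18, 2, 5]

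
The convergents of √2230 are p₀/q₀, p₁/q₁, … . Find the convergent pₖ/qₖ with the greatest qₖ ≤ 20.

√2230 = [47; 4, 2, 18, 2, 4, 94, …] (period length 6).
Convergents:
  p_0/q_0 = 47/1
  p_1/q_1 = 189/4
  p_2/q_2 = 425/9
  p_3/q_3 = 7839/166
q_2 = 9 ≤ 20 < 166 = q_3, so the answer is 425/9.

425/9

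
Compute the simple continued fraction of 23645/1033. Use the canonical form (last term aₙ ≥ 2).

23645 = 22·1033 + 919
1033 = 1·919 + 114
919 = 8·114 + 7
114 = 16·7 + 2
7 = 3·2 + 1
2 = 2·1 + 0  (stop)
So 23645/1033 = [22; 1, 8, 16, 3, 2].

[22; 1, 8, 16, 3, 2]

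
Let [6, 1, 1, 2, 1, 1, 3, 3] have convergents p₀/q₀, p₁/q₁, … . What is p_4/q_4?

46/7

Using pₖ = aₖpₖ₋₁ + pₖ₋₂, qₖ = aₖqₖ₋₁ + qₖ₋₂ (with p₋₁=1, p₋₂=0, q₋₁=0, q₋₂=1):
  k=0: a=6, p=6, q=1
  k=1: a=1, p=7, q=1
  k=2: a=1, p=13, q=2
  k=3: a=2, p=33, q=5
  k=4: a=1, p=46, q=7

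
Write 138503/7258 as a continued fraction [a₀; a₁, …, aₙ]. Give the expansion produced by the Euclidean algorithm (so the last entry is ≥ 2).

138503 = 19×7258 + 601
7258 = 12×601 + 46
601 = 13×46 + 3
46 = 15×3 + 1
3 = 3×1 + 0  (stop)
So 138503/7258 = [19; 12, 13, 15, 3].

[19; 12, 13, 15, 3]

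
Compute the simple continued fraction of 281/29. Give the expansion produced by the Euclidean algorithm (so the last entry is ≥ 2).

[9; 1, 2, 4, 2]

281 = 9·29 + 20
29 = 1·20 + 9
20 = 2·9 + 2
9 = 4·2 + 1
2 = 2·1 + 0  (stop)
So 281/29 = [9; 1, 2, 4, 2].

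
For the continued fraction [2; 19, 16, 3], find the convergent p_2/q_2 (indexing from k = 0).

626/305

Using pₖ = aₖpₖ₋₁ + pₖ₋₂, qₖ = aₖqₖ₋₁ + qₖ₋₂ (with p₋₁=1, p₋₂=0, q₋₁=0, q₋₂=1):
  k=0: a=2, p=2, q=1
  k=1: a=19, p=39, q=19
  k=2: a=16, p=626, q=305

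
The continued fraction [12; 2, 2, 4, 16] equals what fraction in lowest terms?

Using pₖ = aₖpₖ₋₁ + pₖ₋₂ and qₖ = aₖqₖ₋₁ + qₖ₋₂:
  k=0: a=12, p=12, q=1
  k=1: a=2, p=25, q=2
  k=2: a=2, p=62, q=5
  k=3: a=4, p=273, q=22
  k=4: a=16, p=4430, q=357

4430/357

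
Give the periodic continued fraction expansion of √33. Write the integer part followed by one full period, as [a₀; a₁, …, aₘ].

a₀ = ⌊√33⌋ = 5.
With m₀=0, d₀=1 and mₖ₊₁ = dₖaₖ − mₖ, dₖ₊₁ = (n − mₖ₊₁²)/dₖ, aₖ₊₁ = ⌊(a₀+mₖ₊₁)/dₖ₊₁⌋:
  k=1: m=5, d=8, a=1
  k=2: m=3, d=3, a=2
  k=3: m=3, d=8, a=1
  k=4: m=5, d=1, a=10
d=1 and a=2a₀=10 at k=4, so the next step gives (m, d) = (5, 8) again — its k=1 value — and the period has length 4.

[5; 1, 2, 1, 10]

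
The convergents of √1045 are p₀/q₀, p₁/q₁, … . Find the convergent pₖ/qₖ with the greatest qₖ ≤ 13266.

√1045 = [32; 3, 15, 1, 4, 1, 15, 3, 64, …] (period length 8).
Convergents:
  p_0/q_0 = 32/1
  p_1/q_1 = 97/3
  p_2/q_2 = 1487/46
  p_3/q_3 = 1584/49
  p_4/q_4 = 7823/242
  p_5/q_5 = 9407/291
  p_6/q_6 = 148928/4607
  p_7/q_7 = 456191/14112
q_6 = 4607 ≤ 13266 < 14112 = q_7, so the answer is 148928/4607.

148928/4607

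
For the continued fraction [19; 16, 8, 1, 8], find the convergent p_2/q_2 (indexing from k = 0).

2459/129

Using pₖ = aₖpₖ₋₁ + pₖ₋₂, qₖ = aₖqₖ₋₁ + qₖ₋₂ (with p₋₁=1, p₋₂=0, q₋₁=0, q₋₂=1):
  k=0: a=19, p=19, q=1
  k=1: a=16, p=305, q=16
  k=2: a=8, p=2459, q=129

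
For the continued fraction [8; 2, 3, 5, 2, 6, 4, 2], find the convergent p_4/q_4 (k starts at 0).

683/81

Using pₖ = aₖpₖ₋₁ + pₖ₋₂, qₖ = aₖqₖ₋₁ + qₖ₋₂ (with p₋₁=1, p₋₂=0, q₋₁=0, q₋₂=1):
  k=0: a=8, p=8, q=1
  k=1: a=2, p=17, q=2
  k=2: a=3, p=59, q=7
  k=3: a=5, p=312, q=37
  k=4: a=2, p=683, q=81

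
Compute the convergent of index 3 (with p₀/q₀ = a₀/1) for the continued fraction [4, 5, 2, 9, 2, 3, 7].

435/104

Using pₖ = aₖpₖ₋₁ + pₖ₋₂, qₖ = aₖqₖ₋₁ + qₖ₋₂ (with p₋₁=1, p₋₂=0, q₋₁=0, q₋₂=1):
  k=0: a=4, p=4, q=1
  k=1: a=5, p=21, q=5
  k=2: a=2, p=46, q=11
  k=3: a=9, p=435, q=104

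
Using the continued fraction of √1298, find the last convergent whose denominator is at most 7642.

93420/2593

√1298 = [36; 36, 72, …] (period length 2).
Convergents:
  p_0/q_0 = 36/1
  p_1/q_1 = 1297/36
  p_2/q_2 = 93420/2593
  p_3/q_3 = 3364417/93384
q_2 = 2593 ≤ 7642 < 93384 = q_3, so the answer is 93420/2593.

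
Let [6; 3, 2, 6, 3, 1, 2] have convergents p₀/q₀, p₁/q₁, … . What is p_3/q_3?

Using pₖ = aₖpₖ₋₁ + pₖ₋₂, qₖ = aₖqₖ₋₁ + qₖ₋₂ (with p₋₁=1, p₋₂=0, q₋₁=0, q₋₂=1):
  k=0: a=6, p=6, q=1
  k=1: a=3, p=19, q=3
  k=2: a=2, p=44, q=7
  k=3: a=6, p=283, q=45

283/45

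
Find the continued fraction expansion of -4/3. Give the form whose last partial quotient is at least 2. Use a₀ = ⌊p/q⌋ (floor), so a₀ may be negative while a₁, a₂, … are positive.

[-2; 1, 2]

-4 = -2·3 + 2
3 = 1·2 + 1
2 = 2·1 + 0  (stop)
So -4/3 = [-2; 1, 2].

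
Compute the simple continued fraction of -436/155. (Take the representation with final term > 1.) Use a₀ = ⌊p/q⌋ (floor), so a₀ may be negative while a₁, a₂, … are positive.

-436 = -3*155 + 29
155 = 5*29 + 10
29 = 2*10 + 9
10 = 1*9 + 1
9 = 9*1 + 0  (stop)
So -436/155 = [-3; 5, 2, 1, 9].

[-3; 5, 2, 1, 9]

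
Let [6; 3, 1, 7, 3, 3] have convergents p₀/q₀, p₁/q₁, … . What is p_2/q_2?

25/4

Using pₖ = aₖpₖ₋₁ + pₖ₋₂, qₖ = aₖqₖ₋₁ + qₖ₋₂ (with p₋₁=1, p₋₂=0, q₋₁=0, q₋₂=1):
  k=0: a=6, p=6, q=1
  k=1: a=3, p=19, q=3
  k=2: a=1, p=25, q=4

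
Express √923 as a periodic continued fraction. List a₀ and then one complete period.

a₀ = ⌊√923⌋ = 30.
With m₀=0, d₀=1 and mₖ₊₁ = dₖaₖ − mₖ, dₖ₊₁ = (n − mₖ₊₁²)/dₖ, aₖ₊₁ = ⌊(a₀+mₖ₊₁)/dₖ₊₁⌋:
  k=1: m=30, d=23, a=2
  k=2: m=16, d=29, a=1
  k=3: m=13, d=26, a=1
  k=4: m=13, d=29, a=1
  k=5: m=16, d=23, a=2
  k=6: m=30, d=1, a=60
d=1 and a=2a₀=60 at k=6, so the next step gives (m, d) = (30, 23) again — its k=1 value — and the period has length 6.

[30; 2, 1, 1, 1, 2, 60]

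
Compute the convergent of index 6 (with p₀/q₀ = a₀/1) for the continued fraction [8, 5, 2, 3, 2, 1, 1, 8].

Using pₖ = aₖpₖ₋₁ + pₖ₋₂, qₖ = aₖqₖ₋₁ + qₖ₋₂ (with p₋₁=1, p₋₂=0, q₋₁=0, q₋₂=1):
  k=0: a=8, p=8, q=1
  k=1: a=5, p=41, q=5
  k=2: a=2, p=90, q=11
  k=3: a=3, p=311, q=38
  k=4: a=2, p=712, q=87
  k=5: a=1, p=1023, q=125
  k=6: a=1, p=1735, q=212

1735/212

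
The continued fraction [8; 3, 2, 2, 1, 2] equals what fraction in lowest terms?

Using pₖ = aₖpₖ₋₁ + pₖ₋₂ and qₖ = aₖqₖ₋₁ + qₖ₋₂:
  k=0: a=8, p=8, q=1
  k=1: a=3, p=25, q=3
  k=2: a=2, p=58, q=7
  k=3: a=2, p=141, q=17
  k=4: a=1, p=199, q=24
  k=5: a=2, p=539, q=65

539/65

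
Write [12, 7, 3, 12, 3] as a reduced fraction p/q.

10134/835

Fold from the inside: start with 3/1.
  12 + 1/3 = 37/3
  3 + 3/37 = 114/37
  7 + 37/114 = 835/114
  12 + 114/835 = 10134/835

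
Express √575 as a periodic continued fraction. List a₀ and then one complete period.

a₀ = ⌊√575⌋ = 23.
With m₀=0, d₀=1 and mₖ₊₁ = dₖaₖ − mₖ, dₖ₊₁ = (n − mₖ₊₁²)/dₖ, aₖ₊₁ = ⌊(a₀+mₖ₊₁)/dₖ₊₁⌋:
  k=1: m=23, d=46, a=1
  k=2: m=23, d=1, a=46
d=1 and a=2a₀=46 at k=2, so the next step gives (m, d) = (23, 46) again — its k=1 value — and the period has length 2.

[23; 1, 46]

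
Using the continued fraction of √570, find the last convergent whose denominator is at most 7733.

√570 = [23; 1, 6, 1, 46, …] (period length 4).
Convergents:
  p_0/q_0 = 23/1
  p_1/q_1 = 24/1
  p_2/q_2 = 167/7
  p_3/q_3 = 191/8
  p_4/q_4 = 8953/375
  p_5/q_5 = 9144/383
  p_6/q_6 = 63817/2673
  p_7/q_7 = 72961/3056
  p_8/q_8 = 3420023/143249
q_7 = 3056 ≤ 7733 < 143249 = q_8, so the answer is 72961/3056.

72961/3056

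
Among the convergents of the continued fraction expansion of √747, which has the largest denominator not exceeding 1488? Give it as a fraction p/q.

√747 = [27; 3, 54, …] (period length 2).
Convergents:
  p_0/q_0 = 27/1
  p_1/q_1 = 82/3
  p_2/q_2 = 4455/163
  p_3/q_3 = 13447/492
  p_4/q_4 = 730593/26731
q_3 = 492 ≤ 1488 < 26731 = q_4, so the answer is 13447/492.

13447/492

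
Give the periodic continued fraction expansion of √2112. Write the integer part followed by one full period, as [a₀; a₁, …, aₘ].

[45; 1, 21, 1, 90]

a₀ = ⌊√2112⌋ = 45.
With m₀=0, d₀=1 and mₖ₊₁ = dₖaₖ − mₖ, dₖ₊₁ = (n − mₖ₊₁²)/dₖ, aₖ₊₁ = ⌊(a₀+mₖ₊₁)/dₖ₊₁⌋:
  k=1: m=45, d=87, a=1
  k=2: m=42, d=4, a=21
  k=3: m=42, d=87, a=1
  k=4: m=45, d=1, a=90
d=1 and a=2a₀=90 at k=4, so the next step gives (m, d) = (45, 87) again — its k=1 value — and the period has length 4.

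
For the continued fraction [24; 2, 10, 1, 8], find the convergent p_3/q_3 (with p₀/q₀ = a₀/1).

Using pₖ = aₖpₖ₋₁ + pₖ₋₂, qₖ = aₖqₖ₋₁ + qₖ₋₂ (with p₋₁=1, p₋₂=0, q₋₁=0, q₋₂=1):
  k=0: a=24, p=24, q=1
  k=1: a=2, p=49, q=2
  k=2: a=10, p=514, q=21
  k=3: a=1, p=563, q=23

563/23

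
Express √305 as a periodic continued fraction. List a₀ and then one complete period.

a₀ = ⌊√305⌋ = 17.

[17; 2, 6, 2, 34]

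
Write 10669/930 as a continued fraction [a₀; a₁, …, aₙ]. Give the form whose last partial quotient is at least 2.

10669 = 11*930 + 439
930 = 2*439 + 52
439 = 8*52 + 23
52 = 2*23 + 6
23 = 3*6 + 5
6 = 1*5 + 1
5 = 5*1 + 0  (stop)
So 10669/930 = [11; 2, 8, 2, 3, 1, 5].

[11; 2, 8, 2, 3, 1, 5]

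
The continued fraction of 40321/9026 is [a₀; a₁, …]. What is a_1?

40321 = 4·9026 + 4217   →  a_0 = 4
9026 = 2·4217 + 592   →  a_1 = 2

2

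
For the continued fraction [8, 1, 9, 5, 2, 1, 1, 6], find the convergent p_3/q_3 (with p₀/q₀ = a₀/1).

Using pₖ = aₖpₖ₋₁ + pₖ₋₂, qₖ = aₖqₖ₋₁ + qₖ₋₂ (with p₋₁=1, p₋₂=0, q₋₁=0, q₋₂=1):
  k=0: a=8, p=8, q=1
  k=1: a=1, p=9, q=1
  k=2: a=9, p=89, q=10
  k=3: a=5, p=454, q=51

454/51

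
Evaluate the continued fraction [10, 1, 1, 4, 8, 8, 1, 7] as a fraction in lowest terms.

56211/5326

Using pₖ = aₖpₖ₋₁ + pₖ₋₂ and qₖ = aₖqₖ₋₁ + qₖ₋₂:
  k=0: a=10, p=10, q=1
  k=1: a=1, p=11, q=1
  k=2: a=1, p=21, q=2
  k=3: a=4, p=95, q=9
  k=4: a=8, p=781, q=74
  k=5: a=8, p=6343, q=601
  k=6: a=1, p=7124, q=675
  k=7: a=7, p=56211, q=5326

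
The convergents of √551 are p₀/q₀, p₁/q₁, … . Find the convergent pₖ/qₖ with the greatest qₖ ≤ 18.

399/17

√551 = [23; 2, 8, 1, 8, 2, 46, …] (period length 6).
Convergents:
  p_0/q_0 = 23/1
  p_1/q_1 = 47/2
  p_2/q_2 = 399/17
  p_3/q_3 = 446/19
q_2 = 17 ≤ 18 < 19 = q_3, so the answer is 399/17.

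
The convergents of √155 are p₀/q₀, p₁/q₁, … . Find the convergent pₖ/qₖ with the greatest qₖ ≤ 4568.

√155 = [12; 2, 4, 2, 24, …] (period length 4).
Convergents:
  p_0/q_0 = 12/1
  p_1/q_1 = 25/2
  p_2/q_2 = 112/9
  p_3/q_3 = 249/20
  p_4/q_4 = 6088/489
  p_5/q_5 = 12425/998
  p_6/q_6 = 55788/4481
  p_7/q_7 = 124001/9960
q_6 = 4481 ≤ 4568 < 9960 = q_7, so the answer is 55788/4481.

55788/4481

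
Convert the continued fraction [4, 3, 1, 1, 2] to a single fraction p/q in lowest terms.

77/18

Fold from the inside: start with 2/1.
  1 + 1/2 = 3/2
  1 + 2/3 = 5/3
  3 + 3/5 = 18/5
  4 + 5/18 = 77/18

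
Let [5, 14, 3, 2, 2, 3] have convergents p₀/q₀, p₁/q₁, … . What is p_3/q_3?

507/100

Using pₖ = aₖpₖ₋₁ + pₖ₋₂, qₖ = aₖqₖ₋₁ + qₖ₋₂ (with p₋₁=1, p₋₂=0, q₋₁=0, q₋₂=1):
  k=0: a=5, p=5, q=1
  k=1: a=14, p=71, q=14
  k=2: a=3, p=218, q=43
  k=3: a=2, p=507, q=100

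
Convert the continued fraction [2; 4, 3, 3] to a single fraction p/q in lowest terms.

Fold from the inside: start with 3/1.
  3 + 1/3 = 10/3
  4 + 3/10 = 43/10
  2 + 10/43 = 96/43

96/43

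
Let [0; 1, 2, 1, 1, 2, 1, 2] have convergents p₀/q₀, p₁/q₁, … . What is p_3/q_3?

Using pₖ = aₖpₖ₋₁ + pₖ₋₂, qₖ = aₖqₖ₋₁ + qₖ₋₂ (with p₋₁=1, p₋₂=0, q₋₁=0, q₋₂=1):
  k=0: a=0, p=0, q=1
  k=1: a=1, p=1, q=1
  k=2: a=2, p=2, q=3
  k=3: a=1, p=3, q=4

3/4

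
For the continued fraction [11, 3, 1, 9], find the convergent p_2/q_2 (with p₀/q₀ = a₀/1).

Using pₖ = aₖpₖ₋₁ + pₖ₋₂, qₖ = aₖqₖ₋₁ + qₖ₋₂ (with p₋₁=1, p₋₂=0, q₋₁=0, q₋₂=1):
  k=0: a=11, p=11, q=1
  k=1: a=3, p=34, q=3
  k=2: a=1, p=45, q=4

45/4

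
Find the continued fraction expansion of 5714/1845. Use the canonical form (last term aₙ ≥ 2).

5714 = 3·1845 + 179
1845 = 10·179 + 55
179 = 3·55 + 14
55 = 3·14 + 13
14 = 1·13 + 1
13 = 13·1 + 0  (stop)
So 5714/1845 = [3; 10, 3, 3, 1, 13].

[3; 10, 3, 3, 1, 13]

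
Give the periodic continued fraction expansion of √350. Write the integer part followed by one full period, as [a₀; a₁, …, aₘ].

[18; 1, 2, 2, 2, 1, 36]

a₀ = ⌊√350⌋ = 18.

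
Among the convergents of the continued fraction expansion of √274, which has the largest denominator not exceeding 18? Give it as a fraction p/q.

149/9

√274 = [16; 1, 1, 4, 4, 1, 1, 32, …] (period length 7).
Convergents:
  p_0/q_0 = 16/1
  p_1/q_1 = 17/1
  p_2/q_2 = 33/2
  p_3/q_3 = 149/9
  p_4/q_4 = 629/38
q_3 = 9 ≤ 18 < 38 = q_4, so the answer is 149/9.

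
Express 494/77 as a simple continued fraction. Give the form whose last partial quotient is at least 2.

494 = 6*77 + 32
77 = 2*32 + 13
32 = 2*13 + 6
13 = 2*6 + 1
6 = 6*1 + 0  (stop)
So 494/77 = [6; 2, 2, 2, 6].

[6; 2, 2, 2, 6]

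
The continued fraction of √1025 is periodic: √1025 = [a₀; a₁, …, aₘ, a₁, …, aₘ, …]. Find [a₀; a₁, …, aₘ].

a₀ = ⌊√1025⌋ = 32.
With m₀=0, d₀=1 and mₖ₊₁ = dₖaₖ − mₖ, dₖ₊₁ = (n − mₖ₊₁²)/dₖ, aₖ₊₁ = ⌊(a₀+mₖ₊₁)/dₖ₊₁⌋:
  k=1: m=32, d=1, a=64
d=1 and a=2a₀=64 at k=1, so the next step gives (m, d) = (32, 1) again — its k=1 value — and the period has length 1.

[32; 64]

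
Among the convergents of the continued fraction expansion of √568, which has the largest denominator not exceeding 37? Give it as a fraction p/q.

143/6

√568 = [23; 1, 4, 1, 46, …] (period length 4).
Convergents:
  p_0/q_0 = 23/1
  p_1/q_1 = 24/1
  p_2/q_2 = 119/5
  p_3/q_3 = 143/6
  p_4/q_4 = 6697/281
q_3 = 6 ≤ 37 < 281 = q_4, so the answer is 143/6.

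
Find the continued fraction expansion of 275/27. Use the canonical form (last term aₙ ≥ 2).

275 = 10·27 + 5
27 = 5·5 + 2
5 = 2·2 + 1
2 = 2·1 + 0  (stop)
So 275/27 = [10; 5, 2, 2].

[10; 5, 2, 2]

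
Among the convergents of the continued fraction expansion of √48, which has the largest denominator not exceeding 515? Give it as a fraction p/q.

1351/195

√48 = [6; 1, 12, …] (period length 2).
Convergents:
  p_0/q_0 = 6/1
  p_1/q_1 = 7/1
  p_2/q_2 = 90/13
  p_3/q_3 = 97/14
  p_4/q_4 = 1254/181
  p_5/q_5 = 1351/195
  p_6/q_6 = 17466/2521
q_5 = 195 ≤ 515 < 2521 = q_6, so the answer is 1351/195.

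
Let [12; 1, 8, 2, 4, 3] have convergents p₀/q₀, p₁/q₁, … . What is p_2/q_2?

Using pₖ = aₖpₖ₋₁ + pₖ₋₂, qₖ = aₖqₖ₋₁ + qₖ₋₂ (with p₋₁=1, p₋₂=0, q₋₁=0, q₋₂=1):
  k=0: a=12, p=12, q=1
  k=1: a=1, p=13, q=1
  k=2: a=8, p=116, q=9

116/9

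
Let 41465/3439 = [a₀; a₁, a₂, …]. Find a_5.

41465 = 12·3439 + 197   →  a_0 = 12
3439 = 17·197 + 90   →  a_1 = 17
197 = 2·90 + 17   →  a_2 = 2
90 = 5·17 + 5   →  a_3 = 5
17 = 3·5 + 2   →  a_4 = 3
5 = 2·2 + 1   →  a_5 = 2

2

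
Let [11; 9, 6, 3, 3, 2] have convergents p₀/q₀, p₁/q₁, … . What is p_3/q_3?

1933/174

Using pₖ = aₖpₖ₋₁ + pₖ₋₂, qₖ = aₖqₖ₋₁ + qₖ₋₂ (with p₋₁=1, p₋₂=0, q₋₁=0, q₋₂=1):
  k=0: a=11, p=11, q=1
  k=1: a=9, p=100, q=9
  k=2: a=6, p=611, q=55
  k=3: a=3, p=1933, q=174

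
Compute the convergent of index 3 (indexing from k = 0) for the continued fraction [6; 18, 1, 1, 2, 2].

Using pₖ = aₖpₖ₋₁ + pₖ₋₂, qₖ = aₖqₖ₋₁ + qₖ₋₂ (with p₋₁=1, p₋₂=0, q₋₁=0, q₋₂=1):
  k=0: a=6, p=6, q=1
  k=1: a=18, p=109, q=18
  k=2: a=1, p=115, q=19
  k=3: a=1, p=224, q=37

224/37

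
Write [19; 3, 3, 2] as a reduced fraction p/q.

444/23

Using pₖ = aₖpₖ₋₁ + pₖ₋₂ and qₖ = aₖqₖ₋₁ + qₖ₋₂:
  k=0: a=19, p=19, q=1
  k=1: a=3, p=58, q=3
  k=2: a=3, p=193, q=10
  k=3: a=2, p=444, q=23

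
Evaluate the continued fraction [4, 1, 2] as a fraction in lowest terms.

14/3

Fold from the inside: start with 2/1.
  1 + 1/2 = 3/2
  4 + 2/3 = 14/3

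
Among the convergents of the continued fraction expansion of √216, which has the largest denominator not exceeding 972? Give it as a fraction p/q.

13918/947

√216 = [14; 1, 2, 3, 2, 1, 28, …] (period length 6).
Convergents:
  p_0/q_0 = 14/1
  p_1/q_1 = 15/1
  p_2/q_2 = 44/3
  p_3/q_3 = 147/10
  p_4/q_4 = 338/23
  p_5/q_5 = 485/33
  p_6/q_6 = 13918/947
  p_7/q_7 = 14403/980
q_6 = 947 ≤ 972 < 980 = q_7, so the answer is 13918/947.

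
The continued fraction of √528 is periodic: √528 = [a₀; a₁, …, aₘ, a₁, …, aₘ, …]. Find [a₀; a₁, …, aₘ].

a₀ = ⌊√528⌋ = 22.
With m₀=0, d₀=1 and mₖ₊₁ = dₖaₖ − mₖ, dₖ₊₁ = (n − mₖ₊₁²)/dₖ, aₖ₊₁ = ⌊(a₀+mₖ₊₁)/dₖ₊₁⌋:
  k=1: m=22, d=44, a=1
  k=2: m=22, d=1, a=44
d=1 and a=2a₀=44 at k=2, so the next step gives (m, d) = (22, 44) again — its k=1 value — and the period has length 2.

[22; 1, 44]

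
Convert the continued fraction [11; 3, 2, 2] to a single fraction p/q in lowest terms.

192/17

Using pₖ = aₖpₖ₋₁ + pₖ₋₂ and qₖ = aₖqₖ₋₁ + qₖ₋₂:
  k=0: a=11, p=11, q=1
  k=1: a=3, p=34, q=3
  k=2: a=2, p=79, q=7
  k=3: a=2, p=192, q=17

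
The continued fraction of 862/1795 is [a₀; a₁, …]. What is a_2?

862 = 0·1795 + 862   →  a_0 = 0
1795 = 2·862 + 71   →  a_1 = 2
862 = 12·71 + 10   →  a_2 = 12

12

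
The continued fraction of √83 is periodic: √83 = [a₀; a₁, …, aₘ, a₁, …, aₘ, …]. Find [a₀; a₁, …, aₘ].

a₀ = ⌊√83⌋ = 9.
With m₀=0, d₀=1 and mₖ₊₁ = dₖaₖ − mₖ, dₖ₊₁ = (n − mₖ₊₁²)/dₖ, aₖ₊₁ = ⌊(a₀+mₖ₊₁)/dₖ₊₁⌋:
  k=1: m=9, d=2, a=9
  k=2: m=9, d=1, a=18
d=1 and a=2a₀=18 at k=2, so the next step gives (m, d) = (9, 2) again — its k=1 value — and the period has length 2.

[9; 9, 18]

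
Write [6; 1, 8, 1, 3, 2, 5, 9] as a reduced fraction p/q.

Fold from the inside: start with 9/1.
  5 + 1/9 = 46/9
  2 + 9/46 = 101/46
  3 + 46/101 = 349/101
  1 + 101/349 = 450/349
  8 + 349/450 = 3949/450
  1 + 450/3949 = 4399/3949
  6 + 3949/4399 = 30343/4399

30343/4399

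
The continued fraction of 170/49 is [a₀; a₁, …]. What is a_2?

170 = 3·49 + 23   →  a_0 = 3
49 = 2·23 + 3   →  a_1 = 2
23 = 7·3 + 2   →  a_2 = 7

7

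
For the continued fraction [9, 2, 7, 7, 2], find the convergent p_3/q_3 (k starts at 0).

Using pₖ = aₖpₖ₋₁ + pₖ₋₂, qₖ = aₖqₖ₋₁ + qₖ₋₂ (with p₋₁=1, p₋₂=0, q₋₁=0, q₋₂=1):
  k=0: a=9, p=9, q=1
  k=1: a=2, p=19, q=2
  k=2: a=7, p=142, q=15
  k=3: a=7, p=1013, q=107

1013/107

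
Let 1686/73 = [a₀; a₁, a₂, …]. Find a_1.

1686 = 23·73 + 7   →  a_0 = 23
73 = 10·7 + 3   →  a_1 = 10

10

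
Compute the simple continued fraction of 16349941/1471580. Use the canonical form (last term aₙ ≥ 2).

[11; 9, 19, 18, 13, 2, 17]

16349941 = 11×1471580 + 162561
1471580 = 9×162561 + 8531
162561 = 19×8531 + 472
8531 = 18×472 + 35
472 = 13×35 + 17
35 = 2×17 + 1
17 = 17×1 + 0  (stop)
So 16349941/1471580 = [11; 9, 19, 18, 13, 2, 17].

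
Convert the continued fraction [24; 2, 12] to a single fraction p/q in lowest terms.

Fold from the inside: start with 12/1.
  2 + 1/12 = 25/12
  24 + 12/25 = 612/25

612/25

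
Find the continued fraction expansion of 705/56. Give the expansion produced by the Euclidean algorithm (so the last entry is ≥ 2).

[12; 1, 1, 2, 3, 3]

705 = 12×56 + 33
56 = 1×33 + 23
33 = 1×23 + 10
23 = 2×10 + 3
10 = 3×3 + 1
3 = 3×1 + 0  (stop)
So 705/56 = [12; 1, 1, 2, 3, 3].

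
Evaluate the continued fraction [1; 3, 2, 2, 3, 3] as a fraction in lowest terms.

247/191

Fold from the inside: start with 3/1.
  3 + 1/3 = 10/3
  2 + 3/10 = 23/10
  2 + 10/23 = 56/23
  3 + 23/56 = 191/56
  1 + 56/191 = 247/191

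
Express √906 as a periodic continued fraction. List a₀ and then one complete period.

[30; 10, 60]

a₀ = ⌊√906⌋ = 30.
With m₀=0, d₀=1 and mₖ₊₁ = dₖaₖ − mₖ, dₖ₊₁ = (n − mₖ₊₁²)/dₖ, aₖ₊₁ = ⌊(a₀+mₖ₊₁)/dₖ₊₁⌋:
  k=1: m=30, d=6, a=10
  k=2: m=30, d=1, a=60
d=1 and a=2a₀=60 at k=2, so the next step gives (m, d) = (30, 6) again — its k=1 value — and the period has length 2.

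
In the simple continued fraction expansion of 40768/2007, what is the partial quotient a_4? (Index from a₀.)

40768 = 20·2007 + 628   →  a_0 = 20
2007 = 3·628 + 123   →  a_1 = 3
628 = 5·123 + 13   →  a_2 = 5
123 = 9·13 + 6   →  a_3 = 9
13 = 2·6 + 1   →  a_4 = 2

2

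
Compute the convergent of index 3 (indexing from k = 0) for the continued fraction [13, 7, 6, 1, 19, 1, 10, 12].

Using pₖ = aₖpₖ₋₁ + pₖ₋₂, qₖ = aₖqₖ₋₁ + qₖ₋₂ (with p₋₁=1, p₋₂=0, q₋₁=0, q₋₂=1):
  k=0: a=13, p=13, q=1
  k=1: a=7, p=92, q=7
  k=2: a=6, p=565, q=43
  k=3: a=1, p=657, q=50

657/50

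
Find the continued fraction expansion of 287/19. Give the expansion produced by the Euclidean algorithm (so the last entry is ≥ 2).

287 = 15*19 + 2
19 = 9*2 + 1
2 = 2*1 + 0  (stop)
So 287/19 = [15; 9, 2].

[15; 9, 2]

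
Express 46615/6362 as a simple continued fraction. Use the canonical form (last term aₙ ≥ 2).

[7; 3, 17, 2, 19, 3]

46615 = 7×6362 + 2081
6362 = 3×2081 + 119
2081 = 17×119 + 58
119 = 2×58 + 3
58 = 19×3 + 1
3 = 3×1 + 0  (stop)
So 46615/6362 = [7; 3, 17, 2, 19, 3].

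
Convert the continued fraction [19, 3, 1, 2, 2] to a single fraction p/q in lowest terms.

501/26

Using pₖ = aₖpₖ₋₁ + pₖ₋₂ and qₖ = aₖqₖ₋₁ + qₖ₋₂:
  k=0: a=19, p=19, q=1
  k=1: a=3, p=58, q=3
  k=2: a=1, p=77, q=4
  k=3: a=2, p=212, q=11
  k=4: a=2, p=501, q=26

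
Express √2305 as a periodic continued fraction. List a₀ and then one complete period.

[48; 96]

a₀ = ⌊√2305⌋ = 48.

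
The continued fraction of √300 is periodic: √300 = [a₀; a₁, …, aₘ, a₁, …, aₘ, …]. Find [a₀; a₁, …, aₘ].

a₀ = ⌊√300⌋ = 17.
With m₀=0, d₀=1 and mₖ₊₁ = dₖaₖ − mₖ, dₖ₊₁ = (n − mₖ₊₁²)/dₖ, aₖ₊₁ = ⌊(a₀+mₖ₊₁)/dₖ₊₁⌋:
  k=1: m=17, d=11, a=3
  k=2: m=16, d=4, a=8
  k=3: m=16, d=11, a=3
  k=4: m=17, d=1, a=34
d=1 and a=2a₀=34 at k=4, so the next step gives (m, d) = (17, 11) again — its k=1 value — and the period has length 4.

[17; 3, 8, 3, 34]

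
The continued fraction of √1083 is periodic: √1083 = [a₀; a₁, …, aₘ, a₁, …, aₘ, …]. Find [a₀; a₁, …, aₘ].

[32; 1, 9, 1, 64]

a₀ = ⌊√1083⌋ = 32.
With m₀=0, d₀=1 and mₖ₊₁ = dₖaₖ − mₖ, dₖ₊₁ = (n − mₖ₊₁²)/dₖ, aₖ₊₁ = ⌊(a₀+mₖ₊₁)/dₖ₊₁⌋:
  k=1: m=32, d=59, a=1
  k=2: m=27, d=6, a=9
  k=3: m=27, d=59, a=1
  k=4: m=32, d=1, a=64
d=1 and a=2a₀=64 at k=4, so the next step gives (m, d) = (32, 59) again — its k=1 value — and the period has length 4.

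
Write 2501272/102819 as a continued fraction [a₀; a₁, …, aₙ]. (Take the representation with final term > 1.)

[24; 3, 17, 18, 12, 9]

2501272 = 24·102819 + 33616
102819 = 3·33616 + 1971
33616 = 17·1971 + 109
1971 = 18·109 + 9
109 = 12·9 + 1
9 = 9·1 + 0  (stop)
So 2501272/102819 = [24; 3, 17, 18, 12, 9].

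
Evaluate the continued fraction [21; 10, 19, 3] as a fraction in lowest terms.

Fold from the inside: start with 3/1.
  19 + 1/3 = 58/3
  10 + 3/58 = 583/58
  21 + 58/583 = 12301/583

12301/583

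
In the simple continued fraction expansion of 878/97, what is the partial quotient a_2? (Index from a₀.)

2

878 = 9·97 + 5   →  a_0 = 9
97 = 19·5 + 2   →  a_1 = 19
5 = 2·2 + 1   →  a_2 = 2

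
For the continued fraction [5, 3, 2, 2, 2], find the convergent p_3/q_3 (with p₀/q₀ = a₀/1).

Using pₖ = aₖpₖ₋₁ + pₖ₋₂, qₖ = aₖqₖ₋₁ + qₖ₋₂ (with p₋₁=1, p₋₂=0, q₋₁=0, q₋₂=1):
  k=0: a=5, p=5, q=1
  k=1: a=3, p=16, q=3
  k=2: a=2, p=37, q=7
  k=3: a=2, p=90, q=17

90/17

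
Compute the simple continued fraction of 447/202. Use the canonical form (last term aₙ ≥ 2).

[2; 4, 1, 2, 3, 4]

447 = 2·202 + 43
202 = 4·43 + 30
43 = 1·30 + 13
30 = 2·13 + 4
13 = 3·4 + 1
4 = 4·1 + 0  (stop)
So 447/202 = [2; 4, 1, 2, 3, 4].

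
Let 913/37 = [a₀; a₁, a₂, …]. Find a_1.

913 = 24·37 + 25   →  a_0 = 24
37 = 1·25 + 12   →  a_1 = 1

1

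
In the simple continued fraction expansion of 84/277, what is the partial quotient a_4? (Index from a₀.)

84 = 0·277 + 84   →  a_0 = 0
277 = 3·84 + 25   →  a_1 = 3
84 = 3·25 + 9   →  a_2 = 3
25 = 2·9 + 7   →  a_3 = 2
9 = 1·7 + 2   →  a_4 = 1

1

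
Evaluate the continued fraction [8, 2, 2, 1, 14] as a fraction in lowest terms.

Fold from the inside: start with 14/1.
  1 + 1/14 = 15/14
  2 + 14/15 = 44/15
  2 + 15/44 = 103/44
  8 + 44/103 = 868/103

868/103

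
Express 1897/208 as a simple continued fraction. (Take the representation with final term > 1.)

[9; 8, 3, 8]

1897 = 9×208 + 25
208 = 8×25 + 8
25 = 3×8 + 1
8 = 8×1 + 0  (stop)
So 1897/208 = [9; 8, 3, 8].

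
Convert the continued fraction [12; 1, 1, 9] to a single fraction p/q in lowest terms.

Using pₖ = aₖpₖ₋₁ + pₖ₋₂ and qₖ = aₖqₖ₋₁ + qₖ₋₂:
  k=0: a=12, p=12, q=1
  k=1: a=1, p=13, q=1
  k=2: a=1, p=25, q=2
  k=3: a=9, p=238, q=19

238/19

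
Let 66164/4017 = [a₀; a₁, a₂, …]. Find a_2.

66164 = 16·4017 + 1892   →  a_0 = 16
4017 = 2·1892 + 233   →  a_1 = 2
1892 = 8·233 + 28   →  a_2 = 8

8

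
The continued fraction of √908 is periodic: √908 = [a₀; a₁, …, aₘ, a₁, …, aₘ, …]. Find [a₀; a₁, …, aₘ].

[30; 7, 1, 1, 14, 1, 1, 7, 60]

a₀ = ⌊√908⌋ = 30.
With m₀=0, d₀=1 and mₖ₊₁ = dₖaₖ − mₖ, dₖ₊₁ = (n − mₖ₊₁²)/dₖ, aₖ₊₁ = ⌊(a₀+mₖ₊₁)/dₖ₊₁⌋:
  k=1: m=30, d=8, a=7
  k=2: m=26, d=29, a=1
  k=3: m=3, d=31, a=1
  k=4: m=28, d=4, a=14
  k=5: m=28, d=31, a=1
  k=6: m=3, d=29, a=1
  k=7: m=26, d=8, a=7
  k=8: m=30, d=1, a=60
d=1 and a=2a₀=60 at k=8, so the next step gives (m, d) = (30, 8) again — its k=1 value — and the period has length 8.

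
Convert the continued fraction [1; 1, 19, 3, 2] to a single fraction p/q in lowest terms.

Using pₖ = aₖpₖ₋₁ + pₖ₋₂ and qₖ = aₖqₖ₋₁ + qₖ₋₂:
  k=0: a=1, p=1, q=1
  k=1: a=1, p=2, q=1
  k=2: a=19, p=39, q=20
  k=3: a=3, p=119, q=61
  k=4: a=2, p=277, q=142

277/142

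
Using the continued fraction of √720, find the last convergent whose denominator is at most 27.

161/6

√720 = [26; 1, 4, 1, 52, …] (period length 4).
Convergents:
  p_0/q_0 = 26/1
  p_1/q_1 = 27/1
  p_2/q_2 = 134/5
  p_3/q_3 = 161/6
  p_4/q_4 = 8506/317
q_3 = 6 ≤ 27 < 317 = q_4, so the answer is 161/6.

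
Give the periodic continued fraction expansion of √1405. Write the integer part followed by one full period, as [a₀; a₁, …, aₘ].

[37; 2, 14, 2, 74]

a₀ = ⌊√1405⌋ = 37.
With m₀=0, d₀=1 and mₖ₊₁ = dₖaₖ − mₖ, dₖ₊₁ = (n − mₖ₊₁²)/dₖ, aₖ₊₁ = ⌊(a₀+mₖ₊₁)/dₖ₊₁⌋:
  k=1: m=37, d=36, a=2
  k=2: m=35, d=5, a=14
  k=3: m=35, d=36, a=2
  k=4: m=37, d=1, a=74
d=1 and a=2a₀=74 at k=4, so the next step gives (m, d) = (37, 36) again — its k=1 value — and the period has length 4.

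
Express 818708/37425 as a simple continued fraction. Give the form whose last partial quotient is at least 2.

818708 = 21·37425 + 32783
37425 = 1·32783 + 4642
32783 = 7·4642 + 289
4642 = 16·289 + 18
289 = 16·18 + 1
18 = 18·1 + 0  (stop)
So 818708/37425 = [21; 1, 7, 16, 16, 18].

[21; 1, 7, 16, 16, 18]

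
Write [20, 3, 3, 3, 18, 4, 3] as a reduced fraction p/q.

Using pₖ = aₖpₖ₋₁ + pₖ₋₂ and qₖ = aₖqₖ₋₁ + qₖ₋₂:
  k=0: a=20, p=20, q=1
  k=1: a=3, p=61, q=3
  k=2: a=3, p=203, q=10
  k=3: a=3, p=670, q=33
  k=4: a=18, p=12263, q=604
  k=5: a=4, p=49722, q=2449
  k=6: a=3, p=161429, q=7951

161429/7951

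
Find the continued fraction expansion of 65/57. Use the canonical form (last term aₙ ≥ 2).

65 = 1×57 + 8
57 = 7×8 + 1
8 = 8×1 + 0  (stop)
So 65/57 = [1; 7, 8].

[1; 7, 8]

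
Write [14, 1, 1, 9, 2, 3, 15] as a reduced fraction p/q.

30866/2125

Using pₖ = aₖpₖ₋₁ + pₖ₋₂ and qₖ = aₖqₖ₋₁ + qₖ₋₂:
  k=0: a=14, p=14, q=1
  k=1: a=1, p=15, q=1
  k=2: a=1, p=29, q=2
  k=3: a=9, p=276, q=19
  k=4: a=2, p=581, q=40
  k=5: a=3, p=2019, q=139
  k=6: a=15, p=30866, q=2125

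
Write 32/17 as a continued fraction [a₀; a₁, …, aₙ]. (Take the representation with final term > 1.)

32 = 1×17 + 15
17 = 1×15 + 2
15 = 7×2 + 1
2 = 2×1 + 0  (stop)
So 32/17 = [1; 1, 7, 2].

[1; 1, 7, 2]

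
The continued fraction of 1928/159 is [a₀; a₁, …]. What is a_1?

7

1928 = 12·159 + 20   →  a_0 = 12
159 = 7·20 + 19   →  a_1 = 7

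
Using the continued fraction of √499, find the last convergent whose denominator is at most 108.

√499 = [22; 2, 1, 21, 1, 2, 44, …] (period length 6).
Convergents:
  p_0/q_0 = 22/1
  p_1/q_1 = 45/2
  p_2/q_2 = 67/3
  p_3/q_3 = 1452/65
  p_4/q_4 = 1519/68
  p_5/q_5 = 4490/201
q_4 = 68 ≤ 108 < 201 = q_5, so the answer is 1519/68.

1519/68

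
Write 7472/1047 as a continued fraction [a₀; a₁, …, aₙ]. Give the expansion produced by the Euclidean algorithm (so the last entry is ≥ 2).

7472 = 7*1047 + 143
1047 = 7*143 + 46
143 = 3*46 + 5
46 = 9*5 + 1
5 = 5*1 + 0  (stop)
So 7472/1047 = [7; 7, 3, 9, 5].

[7; 7, 3, 9, 5]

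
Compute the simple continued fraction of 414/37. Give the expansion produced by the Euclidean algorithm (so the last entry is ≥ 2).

[11; 5, 3, 2]

414 = 11×37 + 7
37 = 5×7 + 2
7 = 3×2 + 1
2 = 2×1 + 0  (stop)
So 414/37 = [11; 5, 3, 2].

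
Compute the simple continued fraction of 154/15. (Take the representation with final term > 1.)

154 = 10*15 + 4
15 = 3*4 + 3
4 = 1*3 + 1
3 = 3*1 + 0  (stop)
So 154/15 = [10; 3, 1, 3].

[10; 3, 1, 3]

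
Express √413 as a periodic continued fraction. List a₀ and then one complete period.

[20; 3, 9, 1, 4, 1, 9, 3, 40]

a₀ = ⌊√413⌋ = 20.
With m₀=0, d₀=1 and mₖ₊₁ = dₖaₖ − mₖ, dₖ₊₁ = (n − mₖ₊₁²)/dₖ, aₖ₊₁ = ⌊(a₀+mₖ₊₁)/dₖ₊₁⌋:
  k=1: m=20, d=13, a=3
  k=2: m=19, d=4, a=9
  k=3: m=17, d=31, a=1
  k=4: m=14, d=7, a=4
  k=5: m=14, d=31, a=1
  k=6: m=17, d=4, a=9
  k=7: m=19, d=13, a=3
  k=8: m=20, d=1, a=40
d=1 and a=2a₀=40 at k=8, so the next step gives (m, d) = (20, 13) again — its k=1 value — and the period has length 8.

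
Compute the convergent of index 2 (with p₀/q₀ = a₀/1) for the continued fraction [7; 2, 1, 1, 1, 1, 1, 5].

Using pₖ = aₖpₖ₋₁ + pₖ₋₂, qₖ = aₖqₖ₋₁ + qₖ₋₂ (with p₋₁=1, p₋₂=0, q₋₁=0, q₋₂=1):
  k=0: a=7, p=7, q=1
  k=1: a=2, p=15, q=2
  k=2: a=1, p=22, q=3

22/3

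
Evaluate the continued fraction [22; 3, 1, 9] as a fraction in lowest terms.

868/39

Fold from the inside: start with 9/1.
  1 + 1/9 = 10/9
  3 + 9/10 = 39/10
  22 + 10/39 = 868/39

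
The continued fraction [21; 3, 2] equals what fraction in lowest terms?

149/7

Fold from the inside: start with 2/1.
  3 + 1/2 = 7/2
  21 + 2/7 = 149/7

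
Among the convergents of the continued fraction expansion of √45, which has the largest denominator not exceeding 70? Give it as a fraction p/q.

161/24

√45 = [6; 1, 2, 2, 2, 1, 12, …] (period length 6).
Convergents:
  p_0/q_0 = 6/1
  p_1/q_1 = 7/1
  p_2/q_2 = 20/3
  p_3/q_3 = 47/7
  p_4/q_4 = 114/17
  p_5/q_5 = 161/24
  p_6/q_6 = 2046/305
q_5 = 24 ≤ 70 < 305 = q_6, so the answer is 161/24.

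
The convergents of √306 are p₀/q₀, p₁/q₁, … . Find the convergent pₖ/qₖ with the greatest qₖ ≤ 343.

√306 = [17; 2, 34, …] (period length 2).
Convergents:
  p_0/q_0 = 17/1
  p_1/q_1 = 35/2
  p_2/q_2 = 1207/69
  p_3/q_3 = 2449/140
  p_4/q_4 = 84473/4829
q_3 = 140 ≤ 343 < 4829 = q_4, so the answer is 2449/140.

2449/140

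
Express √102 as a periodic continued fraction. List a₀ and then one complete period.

a₀ = ⌊√102⌋ = 10.
With m₀=0, d₀=1 and mₖ₊₁ = dₖaₖ − mₖ, dₖ₊₁ = (n − mₖ₊₁²)/dₖ, aₖ₊₁ = ⌊(a₀+mₖ₊₁)/dₖ₊₁⌋:
  k=1: m=10, d=2, a=10
  k=2: m=10, d=1, a=20
d=1 and a=2a₀=20 at k=2, so the next step gives (m, d) = (10, 2) again — its k=1 value — and the period has length 2.

[10; 10, 20]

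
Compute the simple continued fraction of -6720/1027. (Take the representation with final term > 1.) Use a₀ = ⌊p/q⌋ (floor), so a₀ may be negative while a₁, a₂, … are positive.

-6720 = -7×1027 + 469
1027 = 2×469 + 89
469 = 5×89 + 24
89 = 3×24 + 17
24 = 1×17 + 7
17 = 2×7 + 3
7 = 2×3 + 1
3 = 3×1 + 0  (stop)
So -6720/1027 = [-7; 2, 5, 3, 1, 2, 2, 3].

[-7; 2, 5, 3, 1, 2, 2, 3]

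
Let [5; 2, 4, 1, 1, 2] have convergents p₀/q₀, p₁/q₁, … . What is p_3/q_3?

Using pₖ = aₖpₖ₋₁ + pₖ₋₂, qₖ = aₖqₖ₋₁ + qₖ₋₂ (with p₋₁=1, p₋₂=0, q₋₁=0, q₋₂=1):
  k=0: a=5, p=5, q=1
  k=1: a=2, p=11, q=2
  k=2: a=4, p=49, q=9
  k=3: a=1, p=60, q=11

60/11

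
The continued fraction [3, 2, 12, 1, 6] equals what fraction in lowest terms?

Using pₖ = aₖpₖ₋₁ + pₖ₋₂ and qₖ = aₖqₖ₋₁ + qₖ₋₂:
  k=0: a=3, p=3, q=1
  k=1: a=2, p=7, q=2
  k=2: a=12, p=87, q=25
  k=3: a=1, p=94, q=27
  k=4: a=6, p=651, q=187

651/187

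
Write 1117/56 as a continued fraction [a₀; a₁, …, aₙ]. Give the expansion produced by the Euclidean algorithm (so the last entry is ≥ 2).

1117 = 19*56 + 53
56 = 1*53 + 3
53 = 17*3 + 2
3 = 1*2 + 1
2 = 2*1 + 0  (stop)
So 1117/56 = [19; 1, 17, 1, 2].

[19; 1, 17, 1, 2]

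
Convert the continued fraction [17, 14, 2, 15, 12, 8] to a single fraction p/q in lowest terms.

Using pₖ = aₖpₖ₋₁ + pₖ₋₂ and qₖ = aₖqₖ₋₁ + qₖ₋₂:
  k=0: a=17, p=17, q=1
  k=1: a=14, p=239, q=14
  k=2: a=2, p=495, q=29
  k=3: a=15, p=7664, q=449
  k=4: a=12, p=92463, q=5417
  k=5: a=8, p=747368, q=43785

747368/43785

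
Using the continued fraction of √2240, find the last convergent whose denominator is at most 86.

√2240 = [47; 3, 23, 3, 94, …] (period length 4).
Convergents:
  p_0/q_0 = 47/1
  p_1/q_1 = 142/3
  p_2/q_2 = 3313/70
  p_3/q_3 = 10081/213
q_2 = 70 ≤ 86 < 213 = q_3, so the answer is 3313/70.

3313/70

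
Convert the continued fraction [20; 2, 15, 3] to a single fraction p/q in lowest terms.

Using pₖ = aₖpₖ₋₁ + pₖ₋₂ and qₖ = aₖqₖ₋₁ + qₖ₋₂:
  k=0: a=20, p=20, q=1
  k=1: a=2, p=41, q=2
  k=2: a=15, p=635, q=31
  k=3: a=3, p=1946, q=95

1946/95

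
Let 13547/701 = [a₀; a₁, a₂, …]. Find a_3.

13547 = 19·701 + 228   →  a_0 = 19
701 = 3·228 + 17   →  a_1 = 3
228 = 13·17 + 7   →  a_2 = 13
17 = 2·7 + 3   →  a_3 = 2

2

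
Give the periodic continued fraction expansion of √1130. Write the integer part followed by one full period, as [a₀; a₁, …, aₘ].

[33; 1, 1, 1, 1, 1, 1, 66]

a₀ = ⌊√1130⌋ = 33.
With m₀=0, d₀=1 and mₖ₊₁ = dₖaₖ − mₖ, dₖ₊₁ = (n − mₖ₊₁²)/dₖ, aₖ₊₁ = ⌊(a₀+mₖ₊₁)/dₖ₊₁⌋:
  k=1: m=33, d=41, a=1
  k=2: m=8, d=26, a=1
  k=3: m=18, d=31, a=1
  k=4: m=13, d=31, a=1
  k=5: m=18, d=26, a=1
  k=6: m=8, d=41, a=1
  k=7: m=33, d=1, a=66
d=1 and a=2a₀=66 at k=7, so the next step gives (m, d) = (33, 41) again — its k=1 value — and the period has length 7.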